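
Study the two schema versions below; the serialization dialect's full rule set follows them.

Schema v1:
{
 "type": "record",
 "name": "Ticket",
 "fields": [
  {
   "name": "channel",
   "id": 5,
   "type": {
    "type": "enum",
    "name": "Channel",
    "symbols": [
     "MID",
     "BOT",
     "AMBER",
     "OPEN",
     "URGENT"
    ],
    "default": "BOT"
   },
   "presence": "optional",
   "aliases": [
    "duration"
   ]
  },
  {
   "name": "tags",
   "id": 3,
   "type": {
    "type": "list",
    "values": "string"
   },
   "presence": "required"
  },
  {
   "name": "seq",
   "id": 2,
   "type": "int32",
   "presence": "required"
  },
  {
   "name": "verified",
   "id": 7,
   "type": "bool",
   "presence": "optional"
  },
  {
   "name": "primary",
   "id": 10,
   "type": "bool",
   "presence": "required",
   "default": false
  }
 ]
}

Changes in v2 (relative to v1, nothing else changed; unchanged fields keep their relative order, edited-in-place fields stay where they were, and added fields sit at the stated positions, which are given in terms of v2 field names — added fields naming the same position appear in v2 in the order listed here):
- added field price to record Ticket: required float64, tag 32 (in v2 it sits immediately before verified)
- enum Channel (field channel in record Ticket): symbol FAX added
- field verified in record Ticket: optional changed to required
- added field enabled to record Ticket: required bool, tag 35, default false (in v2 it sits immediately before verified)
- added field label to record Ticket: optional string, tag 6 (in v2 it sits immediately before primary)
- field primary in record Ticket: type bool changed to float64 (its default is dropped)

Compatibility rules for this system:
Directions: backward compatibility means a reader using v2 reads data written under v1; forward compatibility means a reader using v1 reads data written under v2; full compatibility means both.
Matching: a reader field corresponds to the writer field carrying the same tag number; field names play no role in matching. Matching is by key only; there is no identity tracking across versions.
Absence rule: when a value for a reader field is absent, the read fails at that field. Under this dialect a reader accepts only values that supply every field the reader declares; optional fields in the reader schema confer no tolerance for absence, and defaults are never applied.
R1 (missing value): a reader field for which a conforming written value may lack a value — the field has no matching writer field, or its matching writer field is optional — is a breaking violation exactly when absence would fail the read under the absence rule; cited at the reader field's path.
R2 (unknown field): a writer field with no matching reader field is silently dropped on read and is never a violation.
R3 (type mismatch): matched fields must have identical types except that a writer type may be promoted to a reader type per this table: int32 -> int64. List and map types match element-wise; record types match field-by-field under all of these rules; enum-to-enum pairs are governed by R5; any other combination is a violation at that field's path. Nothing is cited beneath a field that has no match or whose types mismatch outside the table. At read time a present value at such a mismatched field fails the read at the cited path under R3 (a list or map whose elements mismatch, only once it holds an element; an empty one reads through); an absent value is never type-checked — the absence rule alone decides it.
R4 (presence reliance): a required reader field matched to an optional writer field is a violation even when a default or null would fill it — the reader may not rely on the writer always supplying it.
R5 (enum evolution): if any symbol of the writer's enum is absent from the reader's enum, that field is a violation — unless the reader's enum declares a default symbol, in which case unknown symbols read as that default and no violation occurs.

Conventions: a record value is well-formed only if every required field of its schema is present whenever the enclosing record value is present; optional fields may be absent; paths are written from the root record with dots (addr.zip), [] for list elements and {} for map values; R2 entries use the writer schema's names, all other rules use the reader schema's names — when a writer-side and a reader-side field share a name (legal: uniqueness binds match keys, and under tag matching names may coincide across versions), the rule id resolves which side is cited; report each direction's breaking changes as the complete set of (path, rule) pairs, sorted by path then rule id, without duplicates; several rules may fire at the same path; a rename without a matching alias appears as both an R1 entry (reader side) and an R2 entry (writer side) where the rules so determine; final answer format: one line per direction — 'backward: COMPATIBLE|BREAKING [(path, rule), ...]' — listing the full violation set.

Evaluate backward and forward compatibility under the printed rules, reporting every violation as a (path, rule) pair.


each type pair in Ticket: writer, then reader
backward pass over Ticket, reader schema v2, writer schema v1:
  Channel -> Channel, writer optional: channel aligns to channel
  list<string> -> list<string>, writer required: tags aligns to tags
  int32 -> int32, writer required: seq aligns to seq
  price: no writer match
  enabled: no writer match
  bool -> bool, writer optional: verified aligns to verified
  label: no writer match
  bool -> float64, writer required: primary aligns to primary
  R1 fires at channel
  R1 fires at enabled
  R1 fires at label
  R1 fires at price
  R3 fires at primary
  R1 fires at verified
  R4 fires at verified
  backward on Ticket therefore BREAKING (7)
forward pass over Ticket, reader schema v1, writer schema v2:
  Channel -> Channel, writer optional: channel aligns to channel
  list<string> -> list<string>, writer required: tags aligns to tags
  int32 -> int32, writer required: seq aligns to seq
  bool -> bool, writer required: verified aligns to verified
  float64 -> bool, writer required: primary aligns to primary
  price (writer side), unknown to reader
  enabled (writer side), unknown to reader
  label (writer side), unknown to reader
  R1 fires at channel
  R3 fires at primary
  forward on Ticket therefore BREAKING (2)

backward: BREAKING [(channel, R1), (enabled, R1), (label, R1), (price, R1), (primary, R3), (verified, R1), (verified, R4)]; forward: BREAKING [(channel, R1), (primary, R3)]


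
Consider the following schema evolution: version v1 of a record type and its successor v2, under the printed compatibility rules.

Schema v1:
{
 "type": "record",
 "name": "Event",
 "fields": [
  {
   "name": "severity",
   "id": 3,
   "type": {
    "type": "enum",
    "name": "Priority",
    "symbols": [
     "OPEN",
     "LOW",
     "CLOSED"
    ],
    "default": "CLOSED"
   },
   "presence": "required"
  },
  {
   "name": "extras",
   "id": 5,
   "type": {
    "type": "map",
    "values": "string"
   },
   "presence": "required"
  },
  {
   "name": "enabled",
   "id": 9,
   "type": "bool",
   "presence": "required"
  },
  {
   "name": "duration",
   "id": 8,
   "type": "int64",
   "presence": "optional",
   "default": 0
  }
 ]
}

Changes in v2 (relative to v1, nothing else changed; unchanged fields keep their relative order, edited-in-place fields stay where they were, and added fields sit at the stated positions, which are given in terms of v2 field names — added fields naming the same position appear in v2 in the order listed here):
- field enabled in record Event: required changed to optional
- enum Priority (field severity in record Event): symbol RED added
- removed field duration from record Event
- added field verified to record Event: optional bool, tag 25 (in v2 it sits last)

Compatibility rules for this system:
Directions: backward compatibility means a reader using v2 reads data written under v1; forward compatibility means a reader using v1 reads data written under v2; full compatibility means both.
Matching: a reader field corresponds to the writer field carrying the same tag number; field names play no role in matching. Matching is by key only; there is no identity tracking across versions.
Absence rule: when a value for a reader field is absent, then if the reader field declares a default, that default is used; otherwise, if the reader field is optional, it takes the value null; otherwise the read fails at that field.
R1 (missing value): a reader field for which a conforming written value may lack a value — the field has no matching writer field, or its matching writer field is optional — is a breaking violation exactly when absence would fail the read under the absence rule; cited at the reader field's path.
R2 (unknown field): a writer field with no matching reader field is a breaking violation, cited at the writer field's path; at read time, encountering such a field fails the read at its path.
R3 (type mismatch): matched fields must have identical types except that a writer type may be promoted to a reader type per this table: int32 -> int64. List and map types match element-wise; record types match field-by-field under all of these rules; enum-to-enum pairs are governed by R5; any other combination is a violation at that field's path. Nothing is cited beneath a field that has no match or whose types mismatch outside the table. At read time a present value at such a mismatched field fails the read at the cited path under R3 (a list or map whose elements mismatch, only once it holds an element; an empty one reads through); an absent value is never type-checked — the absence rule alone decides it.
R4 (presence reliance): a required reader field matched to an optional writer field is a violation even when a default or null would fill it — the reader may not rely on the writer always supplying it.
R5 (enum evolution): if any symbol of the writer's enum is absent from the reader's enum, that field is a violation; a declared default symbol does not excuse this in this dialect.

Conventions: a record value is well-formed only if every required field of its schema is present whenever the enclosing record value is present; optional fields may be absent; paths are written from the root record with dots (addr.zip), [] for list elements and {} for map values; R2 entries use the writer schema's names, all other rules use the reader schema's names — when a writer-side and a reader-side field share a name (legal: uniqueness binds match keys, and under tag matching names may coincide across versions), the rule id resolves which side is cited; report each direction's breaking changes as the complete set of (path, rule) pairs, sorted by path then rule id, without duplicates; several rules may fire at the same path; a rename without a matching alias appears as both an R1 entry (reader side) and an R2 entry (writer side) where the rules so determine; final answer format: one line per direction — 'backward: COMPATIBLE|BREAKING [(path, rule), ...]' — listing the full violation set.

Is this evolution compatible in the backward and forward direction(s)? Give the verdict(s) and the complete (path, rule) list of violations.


backward: BREAKING [(duration, R2)]; forward: BREAKING [(enabled, R1), (enabled, R4), (severity, R5), (verified, R2)]

each type pair in Event: writer, then reader
backward analysis of Event with v2 as reader and v1 as writer:
  writer required, Priority -> Priority: reader severity maps from writer severity
  writer required, map<string, string> -> map<string, string>: reader extras maps from writer extras
  writer required, bool -> bool: reader enabled maps from writer enabled
  verified: no writer-side match
  leftover writer field: duration
  violation R2 at duration
  => backward verdict for Event: BREAKING, 1 violation(s)
forward analysis of Event with v1 as reader and v2 as writer:
  writer required, Priority -> Priority: reader severity maps from writer severity
  writer required, map<string, string> -> map<string, string>: reader extras maps from writer extras
  writer optional, bool -> bool: reader enabled maps from writer enabled
  duration: no writer-side match
  leftover writer field: verified
  violation R1 at enabled
  violation R4 at enabled
  violation R5 at severity
  violation R2 at verified
  => forward verdict for Event: BREAKING, 4 violation(s)


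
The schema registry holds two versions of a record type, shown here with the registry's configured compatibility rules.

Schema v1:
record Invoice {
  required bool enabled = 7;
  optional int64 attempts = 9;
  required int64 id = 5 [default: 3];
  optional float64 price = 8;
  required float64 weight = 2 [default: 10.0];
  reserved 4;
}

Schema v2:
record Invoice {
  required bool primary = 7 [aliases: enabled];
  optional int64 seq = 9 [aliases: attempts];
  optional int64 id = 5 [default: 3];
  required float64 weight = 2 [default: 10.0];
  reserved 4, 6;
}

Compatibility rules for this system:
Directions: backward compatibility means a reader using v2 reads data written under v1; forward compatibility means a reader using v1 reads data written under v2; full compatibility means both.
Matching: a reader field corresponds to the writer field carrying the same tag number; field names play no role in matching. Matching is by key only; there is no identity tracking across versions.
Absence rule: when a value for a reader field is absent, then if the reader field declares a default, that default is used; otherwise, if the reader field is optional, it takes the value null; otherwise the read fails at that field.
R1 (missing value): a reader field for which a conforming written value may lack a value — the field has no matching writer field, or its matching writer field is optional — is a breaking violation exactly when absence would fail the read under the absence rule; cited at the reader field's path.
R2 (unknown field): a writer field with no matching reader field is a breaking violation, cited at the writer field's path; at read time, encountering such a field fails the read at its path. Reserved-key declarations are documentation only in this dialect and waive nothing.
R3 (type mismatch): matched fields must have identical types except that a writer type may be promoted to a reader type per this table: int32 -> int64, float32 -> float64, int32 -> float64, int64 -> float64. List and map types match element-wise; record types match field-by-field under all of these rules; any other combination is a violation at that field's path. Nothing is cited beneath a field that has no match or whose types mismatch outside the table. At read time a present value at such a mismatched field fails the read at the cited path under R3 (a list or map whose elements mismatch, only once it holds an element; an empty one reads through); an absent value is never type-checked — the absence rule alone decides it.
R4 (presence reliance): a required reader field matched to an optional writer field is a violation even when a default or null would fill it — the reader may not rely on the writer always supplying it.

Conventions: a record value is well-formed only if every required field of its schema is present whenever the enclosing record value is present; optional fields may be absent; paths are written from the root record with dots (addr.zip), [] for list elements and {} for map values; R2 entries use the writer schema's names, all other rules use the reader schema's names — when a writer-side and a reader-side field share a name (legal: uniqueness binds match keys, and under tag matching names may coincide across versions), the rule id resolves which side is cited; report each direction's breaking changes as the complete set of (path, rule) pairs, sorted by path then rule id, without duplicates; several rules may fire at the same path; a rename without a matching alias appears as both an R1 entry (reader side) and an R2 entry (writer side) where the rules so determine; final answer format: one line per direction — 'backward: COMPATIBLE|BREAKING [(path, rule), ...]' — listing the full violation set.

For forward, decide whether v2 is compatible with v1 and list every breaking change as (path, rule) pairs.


in Invoice below, arrows point writer -> reader
forward on Invoice — v1 reading data written by v2:
  enabled: paired with writer primary (bool -> bool; writer required)
  attempts: paired with writer seq (int64 -> int64; writer optional)
  id: paired with writer id (int64 -> int64; writer optional)
  price: no writer match
  weight: paired with writer weight (float64 -> float64; writer required)
  rule R4 violated at id
  => 1 violation(s): forward is BREAKING for Invoice
ruling out the remaining Invoice differences:
  removed field price from record Invoice -> matters only for Invoice's backward compatibility — outside the asked direction
  renamed field enabled to primary in record Invoice (alias enabled declared on the renamed field) -> no rule fires on it in Invoice's dialect; the asked verdict holds
  renamed field attempts to seq in record Invoice (alias attempts declared on the renamed field) -> no rule fires on it in Invoice's dialect; the asked verdict holds

forward: BREAKING [(id, R4)]


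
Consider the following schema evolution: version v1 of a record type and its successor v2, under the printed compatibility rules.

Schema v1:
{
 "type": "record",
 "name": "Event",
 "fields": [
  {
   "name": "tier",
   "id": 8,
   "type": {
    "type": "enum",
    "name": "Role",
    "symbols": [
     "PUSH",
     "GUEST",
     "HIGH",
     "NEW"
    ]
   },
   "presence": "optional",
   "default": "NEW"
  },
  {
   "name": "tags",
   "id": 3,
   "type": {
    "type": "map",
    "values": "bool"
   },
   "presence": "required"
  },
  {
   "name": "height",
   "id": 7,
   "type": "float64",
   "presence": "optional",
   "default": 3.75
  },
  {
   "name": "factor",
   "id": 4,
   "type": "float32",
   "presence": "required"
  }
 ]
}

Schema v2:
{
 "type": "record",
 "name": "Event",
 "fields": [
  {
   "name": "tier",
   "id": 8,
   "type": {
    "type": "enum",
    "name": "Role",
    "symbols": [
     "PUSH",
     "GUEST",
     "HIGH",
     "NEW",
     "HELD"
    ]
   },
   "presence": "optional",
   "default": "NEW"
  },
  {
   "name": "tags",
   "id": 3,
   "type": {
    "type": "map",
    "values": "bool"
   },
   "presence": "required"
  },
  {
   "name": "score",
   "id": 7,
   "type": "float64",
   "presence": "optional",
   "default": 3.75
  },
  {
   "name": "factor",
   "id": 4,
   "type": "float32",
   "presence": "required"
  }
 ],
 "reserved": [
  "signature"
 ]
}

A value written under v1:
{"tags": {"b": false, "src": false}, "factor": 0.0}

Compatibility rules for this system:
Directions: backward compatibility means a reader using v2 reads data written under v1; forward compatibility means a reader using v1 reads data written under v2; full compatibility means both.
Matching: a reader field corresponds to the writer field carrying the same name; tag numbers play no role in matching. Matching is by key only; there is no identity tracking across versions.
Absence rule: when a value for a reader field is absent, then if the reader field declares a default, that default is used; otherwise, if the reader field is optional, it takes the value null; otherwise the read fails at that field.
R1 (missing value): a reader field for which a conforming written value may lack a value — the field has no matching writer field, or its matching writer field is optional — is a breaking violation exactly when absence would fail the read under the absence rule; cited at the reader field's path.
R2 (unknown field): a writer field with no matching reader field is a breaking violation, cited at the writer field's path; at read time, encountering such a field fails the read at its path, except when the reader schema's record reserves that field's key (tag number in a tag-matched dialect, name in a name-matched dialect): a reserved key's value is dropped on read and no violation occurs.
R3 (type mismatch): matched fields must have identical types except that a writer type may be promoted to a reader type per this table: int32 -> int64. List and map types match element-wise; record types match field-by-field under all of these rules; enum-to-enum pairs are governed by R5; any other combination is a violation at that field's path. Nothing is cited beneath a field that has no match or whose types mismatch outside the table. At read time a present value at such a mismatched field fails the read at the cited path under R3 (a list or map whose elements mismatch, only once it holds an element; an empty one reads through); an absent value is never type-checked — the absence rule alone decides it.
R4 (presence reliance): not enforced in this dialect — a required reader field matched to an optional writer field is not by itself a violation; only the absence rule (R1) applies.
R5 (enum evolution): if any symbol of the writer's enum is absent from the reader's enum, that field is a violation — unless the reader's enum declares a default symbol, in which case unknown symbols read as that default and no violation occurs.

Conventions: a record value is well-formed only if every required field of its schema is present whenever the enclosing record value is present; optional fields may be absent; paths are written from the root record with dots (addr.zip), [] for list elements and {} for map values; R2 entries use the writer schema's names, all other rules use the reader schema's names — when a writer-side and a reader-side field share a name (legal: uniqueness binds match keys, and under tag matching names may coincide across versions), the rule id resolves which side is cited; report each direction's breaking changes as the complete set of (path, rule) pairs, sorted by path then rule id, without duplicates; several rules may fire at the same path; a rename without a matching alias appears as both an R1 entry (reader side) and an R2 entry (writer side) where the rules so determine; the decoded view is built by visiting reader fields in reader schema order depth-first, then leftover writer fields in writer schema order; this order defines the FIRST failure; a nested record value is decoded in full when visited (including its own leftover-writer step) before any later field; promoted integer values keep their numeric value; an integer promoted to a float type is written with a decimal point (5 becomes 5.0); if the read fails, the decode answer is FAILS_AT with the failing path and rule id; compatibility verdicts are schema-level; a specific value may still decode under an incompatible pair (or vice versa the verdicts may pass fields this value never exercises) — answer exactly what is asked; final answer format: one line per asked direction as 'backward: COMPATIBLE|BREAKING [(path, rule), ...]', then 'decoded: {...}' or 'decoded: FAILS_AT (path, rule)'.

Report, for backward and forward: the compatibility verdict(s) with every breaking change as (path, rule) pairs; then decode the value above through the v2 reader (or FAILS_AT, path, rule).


backward: BREAKING [(height, R2)]; forward: BREAKING [(score, R2), (tier, R5)]; decoded: {"tier": "NEW", "tags": {"b": false, "src": false}, "score": 3.75, "factor": 0.0}

the writer's type comes first in each Event pair
backward analysis of Event with v2 as reader and v1 as writer:
  tier: paired with writer tier (Role -> Role; writer optional)
  tags: paired with writer tags (map<string, bool> -> map<string, bool>; writer required)
  score: no writer match
  factor: paired with writer factor (float32 -> float32; writer required)
  leftover writer field: height
  R2 fires at height
  backward on Event therefore BREAKING (1)
forward analysis of Event with v1 as reader and v2 as writer:
  tier: paired with writer tier (Role -> Role; writer optional)
  tags: paired with writer tags (map<string, bool> -> map<string, bool>; writer required)
  height: no writer match
  factor: paired with writer factor (float32 -> float32; writer required)
  leftover writer field: score
  R2 fires at score
  R5 fires at tier
  forward on Event therefore BREAKING (2)
migrating the Event value to v2:
  tier := "NEW" (absent -> default)
  tags := {"b": false, "src": false}
  score := 3.75 (absent -> default)
  factor := 0.0
  => decoded: {"tier": "NEW", "tags": {"b": false, "src": false}, "score": 3.75, "factor": 0.0}


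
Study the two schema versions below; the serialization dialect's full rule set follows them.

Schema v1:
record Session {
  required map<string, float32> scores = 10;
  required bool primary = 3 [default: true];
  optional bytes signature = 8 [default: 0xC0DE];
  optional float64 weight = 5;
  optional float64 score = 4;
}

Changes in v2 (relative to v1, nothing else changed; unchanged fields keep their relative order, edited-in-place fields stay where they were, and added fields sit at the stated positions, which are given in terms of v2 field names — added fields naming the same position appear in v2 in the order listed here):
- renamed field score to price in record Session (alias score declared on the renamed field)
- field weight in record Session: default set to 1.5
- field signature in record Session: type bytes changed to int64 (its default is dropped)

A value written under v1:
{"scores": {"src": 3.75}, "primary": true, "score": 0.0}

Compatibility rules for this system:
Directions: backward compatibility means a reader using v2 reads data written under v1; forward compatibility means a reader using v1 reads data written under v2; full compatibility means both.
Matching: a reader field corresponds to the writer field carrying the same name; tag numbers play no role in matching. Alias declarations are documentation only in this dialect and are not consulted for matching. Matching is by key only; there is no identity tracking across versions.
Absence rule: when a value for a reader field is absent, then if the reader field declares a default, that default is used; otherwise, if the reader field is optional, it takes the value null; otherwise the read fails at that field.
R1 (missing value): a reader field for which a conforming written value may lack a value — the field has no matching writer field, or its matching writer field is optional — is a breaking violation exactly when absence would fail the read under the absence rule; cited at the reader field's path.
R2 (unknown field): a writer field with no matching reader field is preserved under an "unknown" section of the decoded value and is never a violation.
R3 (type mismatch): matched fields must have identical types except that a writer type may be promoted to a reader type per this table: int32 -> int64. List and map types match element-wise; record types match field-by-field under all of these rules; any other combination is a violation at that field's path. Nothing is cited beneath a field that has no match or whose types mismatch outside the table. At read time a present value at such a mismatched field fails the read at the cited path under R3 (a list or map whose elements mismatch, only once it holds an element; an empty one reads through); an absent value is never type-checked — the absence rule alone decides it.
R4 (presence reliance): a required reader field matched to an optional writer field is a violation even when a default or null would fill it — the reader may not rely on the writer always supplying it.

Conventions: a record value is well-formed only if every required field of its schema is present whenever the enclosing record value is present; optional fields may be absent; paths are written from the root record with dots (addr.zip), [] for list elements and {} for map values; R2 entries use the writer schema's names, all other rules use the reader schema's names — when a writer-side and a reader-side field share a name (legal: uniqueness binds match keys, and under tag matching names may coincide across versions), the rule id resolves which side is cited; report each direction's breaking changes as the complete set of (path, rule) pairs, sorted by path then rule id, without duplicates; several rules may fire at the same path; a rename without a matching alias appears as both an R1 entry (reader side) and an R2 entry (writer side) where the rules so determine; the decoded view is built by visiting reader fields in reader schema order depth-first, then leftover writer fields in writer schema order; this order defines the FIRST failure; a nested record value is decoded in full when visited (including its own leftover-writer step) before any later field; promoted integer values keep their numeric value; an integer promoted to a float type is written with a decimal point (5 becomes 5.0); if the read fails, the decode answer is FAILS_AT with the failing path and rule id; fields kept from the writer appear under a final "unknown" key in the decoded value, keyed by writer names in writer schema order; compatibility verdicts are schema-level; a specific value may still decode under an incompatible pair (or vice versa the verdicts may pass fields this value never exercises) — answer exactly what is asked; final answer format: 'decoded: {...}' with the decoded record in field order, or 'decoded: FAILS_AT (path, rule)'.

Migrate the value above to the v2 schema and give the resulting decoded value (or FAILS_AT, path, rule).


decoded: {"scores": {"src": 3.75}, "primary": true, "signature": null, "weight": 1.5, "price": null, "unknown": {"score": 0.0}}

arrows below run writer -> reader for Session
decode walk for Session under reader schema v2:
  scores := {"src": 3.75}
  primary := true
  signature := null (missing; optional => null)
  weight := 1.5 (missing; default applied)
  price := null (missing; optional => null)
  writer score: kept under "unknown"
  => decoded: {"scores": {"src": 3.75}, "primary": true, "signature": null, "weight": 1.5, "price": null, "unknown": {"score": 0.0}}


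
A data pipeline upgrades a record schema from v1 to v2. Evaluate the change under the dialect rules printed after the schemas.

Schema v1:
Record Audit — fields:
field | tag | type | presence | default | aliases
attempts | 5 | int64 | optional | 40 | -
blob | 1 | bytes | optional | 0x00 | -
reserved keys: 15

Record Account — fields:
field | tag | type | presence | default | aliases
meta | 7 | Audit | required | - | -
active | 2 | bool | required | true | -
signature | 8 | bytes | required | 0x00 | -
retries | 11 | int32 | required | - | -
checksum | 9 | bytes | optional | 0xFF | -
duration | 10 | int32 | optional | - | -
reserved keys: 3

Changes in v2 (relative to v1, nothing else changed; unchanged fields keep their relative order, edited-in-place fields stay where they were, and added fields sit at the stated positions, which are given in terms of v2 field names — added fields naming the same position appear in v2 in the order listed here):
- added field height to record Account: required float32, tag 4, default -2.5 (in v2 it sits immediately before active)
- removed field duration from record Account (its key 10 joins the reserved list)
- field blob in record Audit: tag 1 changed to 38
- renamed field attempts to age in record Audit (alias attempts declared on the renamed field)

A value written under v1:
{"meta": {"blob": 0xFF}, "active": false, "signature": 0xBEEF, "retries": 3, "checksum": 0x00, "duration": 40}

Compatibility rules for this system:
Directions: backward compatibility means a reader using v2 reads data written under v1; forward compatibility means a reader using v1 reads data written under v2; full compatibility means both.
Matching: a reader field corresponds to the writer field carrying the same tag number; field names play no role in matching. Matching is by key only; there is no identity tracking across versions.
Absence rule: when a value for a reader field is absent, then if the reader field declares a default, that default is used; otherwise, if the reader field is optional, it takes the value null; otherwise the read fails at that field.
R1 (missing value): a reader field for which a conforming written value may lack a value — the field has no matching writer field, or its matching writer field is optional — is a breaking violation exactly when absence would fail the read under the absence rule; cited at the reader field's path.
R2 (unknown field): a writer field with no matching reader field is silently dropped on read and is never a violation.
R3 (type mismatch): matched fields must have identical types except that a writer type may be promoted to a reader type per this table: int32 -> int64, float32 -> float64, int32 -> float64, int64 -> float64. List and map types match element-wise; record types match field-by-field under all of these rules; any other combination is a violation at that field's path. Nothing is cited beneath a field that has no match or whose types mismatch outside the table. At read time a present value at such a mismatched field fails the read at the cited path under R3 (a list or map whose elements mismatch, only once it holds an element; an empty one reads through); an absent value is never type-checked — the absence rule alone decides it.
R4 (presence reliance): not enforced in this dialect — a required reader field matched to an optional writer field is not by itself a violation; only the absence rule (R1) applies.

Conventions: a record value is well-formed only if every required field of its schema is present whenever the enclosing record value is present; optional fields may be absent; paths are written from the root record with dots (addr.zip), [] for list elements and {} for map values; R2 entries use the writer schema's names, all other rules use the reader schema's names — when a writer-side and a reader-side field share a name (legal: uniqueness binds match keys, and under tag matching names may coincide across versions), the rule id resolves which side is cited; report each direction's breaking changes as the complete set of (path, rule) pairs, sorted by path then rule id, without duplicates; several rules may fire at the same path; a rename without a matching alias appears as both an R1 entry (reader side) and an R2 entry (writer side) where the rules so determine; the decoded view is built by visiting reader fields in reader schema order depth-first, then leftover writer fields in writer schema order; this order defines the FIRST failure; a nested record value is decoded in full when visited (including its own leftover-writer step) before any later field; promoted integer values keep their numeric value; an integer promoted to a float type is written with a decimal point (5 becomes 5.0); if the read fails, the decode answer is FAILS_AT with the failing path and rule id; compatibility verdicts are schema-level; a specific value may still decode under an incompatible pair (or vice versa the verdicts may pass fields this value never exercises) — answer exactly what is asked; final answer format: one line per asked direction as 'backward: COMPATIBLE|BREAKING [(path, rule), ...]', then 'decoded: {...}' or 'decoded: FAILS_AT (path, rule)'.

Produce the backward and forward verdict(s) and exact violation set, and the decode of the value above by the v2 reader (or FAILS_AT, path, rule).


backward: COMPATIBLE []; forward: COMPATIBLE []; decoded: {"meta": {"age": 40, "blob": 0x00}, "height": -2.5, "active": false, "signature": 0xBEEF, "retries": 3, "checksum": 0x00}

in Account below, arrows point writer -> reader
checking backward for Account: reader v2 against writer v1:
  meta: paired with writer meta (Audit -> Audit; writer required)
  height has no writer counterpart
  active: paired with writer active (bool -> bool; writer required)
  signature: paired with writer signature (bytes -> bytes; writer required)
  retries: paired with writer retries (int32 -> int32; writer required)
  checksum: paired with writer checksum (bytes -> bytes; writer optional)
  duration (writer side), unknown to reader
  meta.age: paired with writer meta.attempts (int64 -> int64; writer optional)
  meta.blob has no writer counterpart
  meta.blob (writer side), unknown to reader
  => no violations; backward on Account: COMPATIBLE
checking forward for Account: reader v1 against writer v2:
  meta: paired with writer meta (Audit -> Audit; writer required)
  active: paired with writer active (bool -> bool; writer required)
  signature: paired with writer signature (bytes -> bytes; writer required)
  retries: paired with writer retries (int32 -> int32; writer required)
  checksum: paired with writer checksum (bytes -> bytes; writer optional)
  duration has no writer counterpart
  height (writer side), unknown to reader
  meta.attempts: paired with writer meta.age (int64 -> int64; writer optional)
  meta.blob has no writer counterpart
  meta.blob (writer side), unknown to reader
  => no violations; forward on Account: COMPATIBLE
migrating the Account value to v2:
  meta.age := 40 (absent -> default)
  meta.blob := 0x00 (absent -> default)
  writer meta.blob: unknown -> dropped
  height := -2.5 (absent -> default)
  active := false
  signature := 0xBEEF
  retries := 3
  checksum := 0x00
  writer duration: unknown -> dropped
  => decoded: {"meta": {"age": 40, "blob": 0x00}, "height": -2.5, "active": false, "signature": 0xBEEF, "retries": 3, "checksum": 0x00}


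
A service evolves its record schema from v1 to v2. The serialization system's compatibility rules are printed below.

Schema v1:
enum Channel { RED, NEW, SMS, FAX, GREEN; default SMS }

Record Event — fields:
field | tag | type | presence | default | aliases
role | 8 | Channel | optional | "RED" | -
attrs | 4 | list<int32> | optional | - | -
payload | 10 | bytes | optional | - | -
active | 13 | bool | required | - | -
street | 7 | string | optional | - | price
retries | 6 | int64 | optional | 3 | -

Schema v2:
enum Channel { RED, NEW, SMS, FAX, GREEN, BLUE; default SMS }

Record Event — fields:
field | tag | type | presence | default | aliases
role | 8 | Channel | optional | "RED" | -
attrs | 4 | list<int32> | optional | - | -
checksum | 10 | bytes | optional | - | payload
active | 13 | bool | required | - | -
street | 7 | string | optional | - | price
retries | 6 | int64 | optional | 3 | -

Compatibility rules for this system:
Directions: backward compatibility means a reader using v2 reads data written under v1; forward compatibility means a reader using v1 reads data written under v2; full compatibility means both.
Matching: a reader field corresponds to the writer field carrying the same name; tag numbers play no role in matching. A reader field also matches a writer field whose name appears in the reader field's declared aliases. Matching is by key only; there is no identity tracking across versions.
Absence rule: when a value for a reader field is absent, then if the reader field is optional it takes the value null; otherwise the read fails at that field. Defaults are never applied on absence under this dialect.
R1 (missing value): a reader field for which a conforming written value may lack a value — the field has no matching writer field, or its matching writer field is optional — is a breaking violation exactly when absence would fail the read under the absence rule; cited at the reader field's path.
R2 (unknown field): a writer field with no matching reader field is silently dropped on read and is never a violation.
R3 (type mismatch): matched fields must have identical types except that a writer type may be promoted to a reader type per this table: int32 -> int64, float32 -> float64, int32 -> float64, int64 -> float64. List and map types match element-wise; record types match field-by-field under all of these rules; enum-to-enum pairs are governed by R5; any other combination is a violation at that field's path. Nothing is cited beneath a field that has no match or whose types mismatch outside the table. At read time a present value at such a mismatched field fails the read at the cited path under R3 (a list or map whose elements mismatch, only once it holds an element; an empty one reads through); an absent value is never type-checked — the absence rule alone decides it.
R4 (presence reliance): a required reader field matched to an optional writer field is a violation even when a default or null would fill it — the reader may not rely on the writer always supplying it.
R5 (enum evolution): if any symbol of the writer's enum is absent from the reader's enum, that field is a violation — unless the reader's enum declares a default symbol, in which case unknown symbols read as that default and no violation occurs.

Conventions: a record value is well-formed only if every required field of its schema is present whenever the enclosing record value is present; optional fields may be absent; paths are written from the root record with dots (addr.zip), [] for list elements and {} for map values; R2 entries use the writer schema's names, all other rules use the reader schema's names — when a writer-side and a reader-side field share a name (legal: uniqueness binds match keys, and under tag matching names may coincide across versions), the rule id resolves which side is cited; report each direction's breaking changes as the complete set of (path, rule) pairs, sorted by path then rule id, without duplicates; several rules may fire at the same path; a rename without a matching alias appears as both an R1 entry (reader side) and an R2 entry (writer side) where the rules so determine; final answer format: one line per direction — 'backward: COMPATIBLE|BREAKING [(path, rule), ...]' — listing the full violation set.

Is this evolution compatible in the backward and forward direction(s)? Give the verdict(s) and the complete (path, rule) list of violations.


backward: COMPATIBLE []; forward: COMPATIBLE []

in Event below, arrows point writer -> reader
backward for Event (reader v2, writer v1):
  role <- role (Channel -> Channel, writer optional)
  attrs <- attrs (list<int32> -> list<int32>, writer optional)
  checksum <- payload (bytes -> bytes, writer optional)
  active <- active (bool -> bool, writer required)
  street <- street (string -> string, writer optional)
  retries <- retries (int64 -> int64, writer optional)
  => backward verdict for Event: COMPATIBLE, no violations
forward for Event (reader v1, writer v2):
  role <- role (Channel -> Channel, writer optional)
  attrs <- attrs (list<int32> -> list<int32>, writer optional)
  payload: no writer match
  active <- active (bool -> bool, writer required)
  street <- street (string -> string, writer optional)
  retries <- retries (int64 -> int64, writer optional)
  writer field checksum has no reader counterpart
  => forward verdict for Event: COMPATIBLE, no violations
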